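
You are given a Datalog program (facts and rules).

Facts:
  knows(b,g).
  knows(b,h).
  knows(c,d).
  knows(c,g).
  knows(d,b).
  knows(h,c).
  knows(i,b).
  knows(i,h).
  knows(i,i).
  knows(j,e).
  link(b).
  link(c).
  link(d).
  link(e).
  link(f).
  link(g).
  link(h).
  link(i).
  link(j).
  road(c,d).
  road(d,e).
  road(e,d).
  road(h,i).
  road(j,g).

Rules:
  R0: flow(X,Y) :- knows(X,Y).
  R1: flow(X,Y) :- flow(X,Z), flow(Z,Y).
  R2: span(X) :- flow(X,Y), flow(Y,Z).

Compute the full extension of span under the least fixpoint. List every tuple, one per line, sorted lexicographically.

round 1: derive flow(b,g) via R0 from knows(b,g)
round 1: derive flow(b,h) via R0 from knows(b,h)
round 1: derive flow(c,d) via R0 from knows(c,d)
round 1: derive flow(c,g) via R0 from knows(c,g)
round 1: derive flow(d,b) via R0 from knows(d,b)
round 1: derive flow(h,c) via R0 from knows(h,c)
round 1: derive flow(i,b) via R0 from knows(i,b)
round 1: derive flow(i,h) via R0 from knows(i,h)
round 1: derive flow(i,i) via R0 from knows(i,i)
round 1: derive flow(j,e) via R0 from knows(j,e)
round 2: derive flow(b,c) via R1 from flow(b,h), flow(h,c)
round 2: derive flow(c,b) via R1 from flow(c,d), flow(d,b)
round 2: derive flow(d,g) via R1 from flow(d,b), flow(b,g)
round 2: derive flow(d,h) via R1 from flow(d,b), flow(b,h)
round 2: derive flow(h,d) via R1 from flow(h,c), flow(c,d)
round 2: derive flow(h,g) via R1 from flow(h,c), flow(c,g)
round 2: derive flow(i,c) via R1 from flow(i,h), flow(h,c)
round 2: derive flow(i,g) via R1 from flow(i,b), flow(b,g)
round 2: derive span(b) via R2 from flow(b,h), flow(h,c)
round 2: derive span(c) via R2 from flow(c,d), flow(d,b)
round 2: derive span(d) via R2 from flow(d,b), flow(b,g)
round 2: derive span(h) via R2 from flow(h,c), flow(c,d)
round 2: derive span(i) via R2 from flow(i,b), flow(b,g)
round 3: derive flow(b,b) via R1 from flow(b,c), flow(c,b)
round 3: derive flow(b,d) via R1 from flow(b,c), flow(c,d)
round 3: derive flow(c,c) via R1 from flow(c,b), flow(b,c)
round 3: derive flow(c,h) via R1 from flow(c,b), flow(b,h)
round 3: derive flow(d,c) via R1 from flow(d,b), flow(b,c)
round 3: derive flow(d,d) via R1 from flow(d,h), flow(h,d)
round 3: derive flow(h,b) via R1 from flow(h,c), flow(c,b)
round 3: derive flow(h,h) via R1 from flow(h,d), flow(d,h)
round 3: derive flow(i,d) via R1 from flow(i,c), flow(c,d)

span(b)
span(c)
span(d)
span(h)
span(i)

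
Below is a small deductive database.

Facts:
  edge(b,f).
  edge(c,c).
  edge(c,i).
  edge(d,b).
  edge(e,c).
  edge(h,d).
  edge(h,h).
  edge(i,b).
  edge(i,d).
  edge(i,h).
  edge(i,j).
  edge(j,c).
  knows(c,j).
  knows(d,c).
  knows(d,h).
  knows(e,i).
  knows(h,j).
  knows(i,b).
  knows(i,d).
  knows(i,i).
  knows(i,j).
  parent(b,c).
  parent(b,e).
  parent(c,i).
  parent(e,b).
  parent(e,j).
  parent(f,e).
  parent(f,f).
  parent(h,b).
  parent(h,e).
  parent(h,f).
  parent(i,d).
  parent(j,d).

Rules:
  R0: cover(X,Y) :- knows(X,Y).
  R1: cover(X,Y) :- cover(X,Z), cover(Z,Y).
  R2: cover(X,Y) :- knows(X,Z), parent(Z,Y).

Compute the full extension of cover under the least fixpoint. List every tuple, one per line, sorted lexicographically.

cover(c,b)
cover(c,c)
cover(c,d)
cover(c,e)
cover(c,f)
cover(c,h)
cover(c,i)
cover(c,j)
cover(d,b)
cover(d,c)
cover(d,d)
cover(d,e)
cover(d,f)
cover(d,h)
cover(d,i)
cover(d,j)
cover(e,b)
cover(e,c)
cover(e,d)
cover(e,e)
cover(e,f)
cover(e,h)
cover(e,i)
cover(e,j)
cover(h,b)
cover(h,c)
cover(h,d)
cover(h,e)
cover(h,f)
cover(h,h)
cover(h,i)
cover(h,j)
cover(i,b)
cover(i,c)
cover(i,d)
cover(i,e)
cover(i,f)
cover(i,h)
cover(i,i)
cover(i,j)

round 1: derive cover(c,j) via R0 from knows(c,j)
round 1: derive cover(d,c) via R0 from knows(d,c)
round 1: derive cover(d,h) via R0 from knows(d,h)
round 1: derive cover(e,i) via R0 from knows(e,i)
round 1: derive cover(h,j) via R0 from knows(h,j)
round 1: derive cover(i,b) via R0 from knows(i,b)
round 1: derive cover(i,d) via R0 from knows(i,d)
round 1: derive cover(i,i) via R0 from knows(i,i)
round 1: derive cover(i,j) via R0 from knows(i,j)
round 1: derive cover(c,d) via R2 from knows(c,j), parent(j,d)
round 1: derive cover(d,b) via R2 from knows(d,h), parent(h,b)
round 1: derive cover(d,e) via R2 from knows(d,h), parent(h,e)
round 1: derive cover(d,f) via R2 from knows(d,h), parent(h,f)
round 1: derive cover(d,i) via R2 from knows(d,c), parent(c,i)
round 1: derive cover(e,d) via R2 from knows(e,i), parent(i,d)
round 1: derive cover(h,d) via R2 from knows(h,j), parent(j,d)
round 1: derive cover(i,c) via R2 from knows(i,b), parent(b,c)
round 1: derive cover(i,e) via R2 from knows(i,b), parent(b,e)
round 2: derive cover(c,b) via R1 from cover(c,d), cover(d,b)
round 2: derive cover(c,c) via R1 from cover(c,d), cover(d,c)
round 2: derive cover(c,e) via R1 from cover(c,d), cover(d,e)
round 2: derive cover(c,f) via R1 from cover(c,d), cover(d,f)
round 2: derive cover(c,h) via R1 from cover(c,d), cover(d,h)
round 2: derive cover(c,i) via R1 from cover(c,d), cover(d,i)
round 2: derive cover(d,d) via R1 from cover(d,c), cover(c,d)
round 2: derive cover(d,j) via R1 from cover(d,c), cover(c,j)
round 2: derive cover(e,b) via R1 from cover(e,d), cover(d,b)
round 2: derive cover(e,c) via R1 from cover(e,d), cover(d,c)
round 2: derive cover(e,e) via R1 from cover(e,d), cover(d,e)
round 2: derive cover(e,f) via R1 from cover(e,d), cover(d,f)
round 2: derive cover(e,h) via R1 from cover(e,d), cover(d,h)
round 2: derive cover(e,j) via R1 from cover(e,i), cover(i,j)
round 2: derive cover(h,b) via R1 from cover(h,d), cover(d,b)
round 2: derive cover(h,c) via R1 from cover(h,d), cover(d,c)
round 2: derive cover(h,e) via R1 from cover(h,d), cover(d,e)
round 2: derive cover(h,f) via R1 from cover(h,d), cover(d,f)
round 2: derive cover(h,h) via R1 from cover(h,d), cover(d,h)
round 2: derive cover(h,i) via R1 from cover(h,d), cover(d,i)
round 2: derive cover(i,f) via R1 from cover(i,d), cover(d,f)
round 2: derive cover(i,h) via R1 from cover(i,d), cover(d,h)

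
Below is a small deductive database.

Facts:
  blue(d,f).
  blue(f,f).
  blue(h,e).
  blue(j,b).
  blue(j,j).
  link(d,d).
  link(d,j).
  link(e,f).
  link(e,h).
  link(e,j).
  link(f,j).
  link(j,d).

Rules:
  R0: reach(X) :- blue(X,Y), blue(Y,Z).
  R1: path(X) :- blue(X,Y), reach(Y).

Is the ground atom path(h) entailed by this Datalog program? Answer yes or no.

round 1: derive reach(d) via R0 from blue(d,f), blue(f,f)
round 1: derive reach(f) via R0 from blue(f,f), blue(f,f)
round 1: derive reach(j) via R0 from blue(j,j), blue(j,b)
round 2: derive path(d) via R1 from blue(d,f), reach(f)
round 2: derive path(f) via R1 from blue(f,f), reach(f)
round 2: derive path(j) via R1 from blue(j,j), reach(j)

no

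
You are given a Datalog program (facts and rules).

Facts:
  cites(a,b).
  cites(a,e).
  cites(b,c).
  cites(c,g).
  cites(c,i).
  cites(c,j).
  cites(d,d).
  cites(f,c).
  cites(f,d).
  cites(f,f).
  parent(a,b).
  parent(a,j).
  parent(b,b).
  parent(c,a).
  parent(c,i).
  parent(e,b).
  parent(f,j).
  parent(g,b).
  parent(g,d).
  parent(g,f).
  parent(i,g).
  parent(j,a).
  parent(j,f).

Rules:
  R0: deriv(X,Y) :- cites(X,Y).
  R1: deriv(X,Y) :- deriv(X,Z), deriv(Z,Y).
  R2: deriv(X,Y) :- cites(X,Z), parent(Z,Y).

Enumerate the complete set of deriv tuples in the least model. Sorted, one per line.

round 1: derive deriv(a,b) via R0 from cites(a,b)
round 1: derive deriv(a,e) via R0 from cites(a,e)
round 1: derive deriv(b,c) via R0 from cites(b,c)
round 1: derive deriv(c,g) via R0 from cites(c,g)
round 1: derive deriv(c,i) via R0 from cites(c,i)
round 1: derive deriv(c,j) via R0 from cites(c,j)
round 1: derive deriv(d,d) via R0 from cites(d,d)
round 1: derive deriv(f,c) via R0 from cites(f,c)
round 1: derive deriv(f,d) via R0 from cites(f,d)
round 1: derive deriv(f,f) via R0 from cites(f,f)
round 1: derive deriv(b,a) via R2 from cites(b,c), parent(c,a)
round 1: derive deriv(b,i) via R2 from cites(b,c), parent(c,i)
round 1: derive deriv(c,a) via R2 from cites(c,j), parent(j,a)
round 1: derive deriv(c,b) via R2 from cites(c,g), parent(g,b)
round 1: derive deriv(c,d) via R2 from cites(c,g), parent(g,d)
round 1: derive deriv(c,f) via R2 from cites(c,g), parent(g,f)
round 1: derive deriv(f,a) via R2 from cites(f,c), parent(c,a)
round 1: derive deriv(f,i) via R2 from cites(f,c), parent(c,i)
round 1: derive deriv(f,j) via R2 from cites(f,f), parent(f,j)
round 2: derive deriv(a,a) via R1 from deriv(a,b), deriv(b,a)
round 2: derive deriv(a,c) via R1 from deriv(a,b), deriv(b,c)
round 2: derive deriv(a,i) via R1 from deriv(a,b), deriv(b,i)
round 2: derive deriv(b,b) via R1 from deriv(b,a), deriv(a,b)
round 2: derive deriv(b,d) via R1 from deriv(b,c), deriv(c,d)
round 2: derive deriv(b,e) via R1 from deriv(b,a), deriv(a,e)
round 2: derive deriv(b,f) via R1 from deriv(b,c), deriv(c,f)
round 2: derive deriv(b,g) via R1 from deriv(b,c), deriv(c,g)
round 2: derive deriv(b,j) via R1 from deriv(b,c), deriv(c,j)
round 2: derive deriv(c,c) via R1 from deriv(c,b), deriv(b,c)
round 2: derive deriv(c,e) via R1 from deriv(c,a), deriv(a,e)
round 2: derive deriv(f,b) via R1 from deriv(f,a), deriv(a,b)
round 2: derive deriv(f,e) via R1 from deriv(f,a), deriv(a,e)
round 2: derive deriv(f,g) via R1 from deriv(f,c), deriv(c,g)
round 3: derive deriv(a,d) via R1 from deriv(a,b), deriv(b,d)
round 3: derive deriv(a,f) via R1 from deriv(a,b), deriv(b,f)
round 3: derive deriv(a,g) via R1 from deriv(a,b), deriv(b,g)
round 3: derive deriv(a,j) via R1 from deriv(a,b), deriv(b,j)

deriv(a,a)
deriv(a,b)
deriv(a,c)
deriv(a,d)
deriv(a,e)
deriv(a,f)
deriv(a,g)
deriv(a,i)
deriv(a,j)
deriv(b,a)
deriv(b,b)
deriv(b,c)
deriv(b,d)
deriv(b,e)
deriv(b,f)
deriv(b,g)
deriv(b,i)
deriv(b,j)
deriv(c,a)
deriv(c,b)
deriv(c,c)
deriv(c,d)
deriv(c,e)
deriv(c,f)
deriv(c,g)
deriv(c,i)
deriv(c,j)
deriv(d,d)
deriv(f,a)
deriv(f,b)
deriv(f,c)
deriv(f,d)
deriv(f,e)
deriv(f,f)
deriv(f,g)
deriv(f,i)
deriv(f,j)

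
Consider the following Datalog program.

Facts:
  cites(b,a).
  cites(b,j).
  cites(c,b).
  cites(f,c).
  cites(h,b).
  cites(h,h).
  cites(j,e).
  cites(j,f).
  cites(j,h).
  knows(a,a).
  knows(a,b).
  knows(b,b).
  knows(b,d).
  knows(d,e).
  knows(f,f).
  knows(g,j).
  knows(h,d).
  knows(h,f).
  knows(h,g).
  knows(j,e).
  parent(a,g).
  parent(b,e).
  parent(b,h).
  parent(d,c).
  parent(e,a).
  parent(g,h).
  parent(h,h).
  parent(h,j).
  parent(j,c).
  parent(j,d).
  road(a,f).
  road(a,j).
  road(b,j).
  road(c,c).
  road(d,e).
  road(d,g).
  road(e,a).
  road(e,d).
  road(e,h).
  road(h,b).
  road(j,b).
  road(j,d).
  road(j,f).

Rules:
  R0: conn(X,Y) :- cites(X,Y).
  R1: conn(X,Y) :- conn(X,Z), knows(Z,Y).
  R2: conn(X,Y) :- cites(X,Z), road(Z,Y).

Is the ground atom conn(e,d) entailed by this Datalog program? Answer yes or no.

no

round 1: derive conn(b,a) via R0 from cites(b,a)
round 1: derive conn(b,j) via R0 from cites(b,j)
round 1: derive conn(c,b) via R0 from cites(c,b)
round 1: derive conn(f,c) via R0 from cites(f,c)
round 1: derive conn(h,b) via R0 from cites(h,b)
round 1: derive conn(h,h) via R0 from cites(h,h)
round 1: derive conn(j,e) via R0 from cites(j,e)
round 1: derive conn(j,f) via R0 from cites(j,f)
round 1: derive conn(j,h) via R0 from cites(j,h)
round 1: derive conn(b,b) via R2 from cites(b,j), road(j,b)
round 1: derive conn(b,d) via R2 from cites(b,j), road(j,d)
round 1: derive conn(b,f) via R2 from cites(b,a), road(a,f)
round 1: derive conn(c,j) via R2 from cites(c,b), road(b,j)
round 1: derive conn(h,j) via R2 from cites(h,b), road(b,j)
round 1: derive conn(j,a) via R2 from cites(j,e), road(e,a)
round 1: derive conn(j,b) via R2 from cites(j,h), road(h,b)
round 1: derive conn(j,d) via R2 from cites(j,e), road(e,d)
round 2: derive conn(b,e) via R1 from conn(b,d), knows(d,e)
round 2: derive conn(c,d) via R1 from conn(c,b), knows(b,d)
round 2: derive conn(c,e) via R1 from conn(c,j), knows(j,e)
round 2: derive conn(h,d) via R1 from conn(h,b), knows(b,d)
round 2: derive conn(h,e) via R1 from conn(h,j), knows(j,e)
round 2: derive conn(h,f) via R1 from conn(h,h), knows(h,f)
round 2: derive conn(h,g) via R1 from conn(h,h), knows(h,g)
round 2: derive conn(j,g) via R1 from conn(j,h), knows(h,g)
round 3: derive conn(j,j) via R1 from conn(j,g), knows(g,j)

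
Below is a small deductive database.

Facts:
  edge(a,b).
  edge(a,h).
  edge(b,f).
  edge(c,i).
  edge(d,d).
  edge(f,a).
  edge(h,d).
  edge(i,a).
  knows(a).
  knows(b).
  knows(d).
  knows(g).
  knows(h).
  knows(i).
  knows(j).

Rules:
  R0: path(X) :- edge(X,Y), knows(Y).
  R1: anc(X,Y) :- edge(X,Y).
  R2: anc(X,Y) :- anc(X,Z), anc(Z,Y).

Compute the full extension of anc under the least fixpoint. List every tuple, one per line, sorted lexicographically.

anc(a,a)
anc(a,b)
anc(a,d)
anc(a,f)
anc(a,h)
anc(b,a)
anc(b,b)
anc(b,d)
anc(b,f)
anc(b,h)
anc(c,a)
anc(c,b)
anc(c,d)
anc(c,f)
anc(c,h)
anc(c,i)
anc(d,d)
anc(f,a)
anc(f,b)
anc(f,d)
anc(f,f)
anc(f,h)
anc(h,d)
anc(i,a)
anc(i,b)
anc(i,d)
anc(i,f)
anc(i,h)

round 1: derive anc(a,b) via R1 from edge(a,b)
round 1: derive anc(a,h) via R1 from edge(a,h)
round 1: derive anc(b,f) via R1 from edge(b,f)
round 1: derive anc(c,i) via R1 from edge(c,i)
round 1: derive anc(d,d) via R1 from edge(d,d)
round 1: derive anc(f,a) via R1 from edge(f,a)
round 1: derive anc(h,d) via R1 from edge(h,d)
round 1: derive anc(i,a) via R1 from edge(i,a)
round 2: derive anc(a,d) via R2 from anc(a,h), anc(h,d)
round 2: derive anc(a,f) via R2 from anc(a,b), anc(b,f)
round 2: derive anc(b,a) via R2 from anc(b,f), anc(f,a)
round 2: derive anc(c,a) via R2 from anc(c,i), anc(i,a)
round 2: derive anc(f,b) via R2 from anc(f,a), anc(a,b)
round 2: derive anc(f,h) via R2 from anc(f,a), anc(a,h)
round 2: derive anc(i,b) via R2 from anc(i,a), anc(a,b)
round 2: derive anc(i,h) via R2 from anc(i,a), anc(a,h)
round 3: derive anc(a,a) via R2 from anc(a,b), anc(b,a)
round 3: derive anc(b,b) via R2 from anc(b,a), anc(a,b)
round 3: derive anc(b,d) via R2 from anc(b,a), anc(a,d)
round 3: derive anc(b,h) via R2 from anc(b,a), anc(a,h)
round 3: derive anc(c,b) via R2 from anc(c,a), anc(a,b)
round 3: derive anc(c,d) via R2 from anc(c,a), anc(a,d)
round 3: derive anc(c,f) via R2 from anc(c,a), anc(a,f)
round 3: derive anc(c,h) via R2 from anc(c,a), anc(a,h)
round 3: derive anc(f,d) via R2 from anc(f,a), anc(a,d)
round 3: derive anc(f,f) via R2 from anc(f,a), anc(a,f)
round 3: derive anc(i,d) via R2 from anc(i,a), anc(a,d)
round 3: derive anc(i,f) via R2 from anc(i,a), anc(a,f)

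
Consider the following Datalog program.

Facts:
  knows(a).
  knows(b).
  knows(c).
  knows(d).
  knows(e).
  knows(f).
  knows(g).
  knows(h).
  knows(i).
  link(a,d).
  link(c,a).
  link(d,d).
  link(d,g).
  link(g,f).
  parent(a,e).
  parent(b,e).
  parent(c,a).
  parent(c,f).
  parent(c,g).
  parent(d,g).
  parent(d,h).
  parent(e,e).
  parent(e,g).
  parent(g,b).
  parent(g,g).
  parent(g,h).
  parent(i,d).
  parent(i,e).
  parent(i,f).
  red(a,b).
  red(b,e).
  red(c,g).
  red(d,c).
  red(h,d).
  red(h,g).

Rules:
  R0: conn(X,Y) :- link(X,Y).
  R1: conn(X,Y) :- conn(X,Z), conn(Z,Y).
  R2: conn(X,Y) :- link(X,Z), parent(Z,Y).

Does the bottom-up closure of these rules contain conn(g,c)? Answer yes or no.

round 1: derive conn(a,d) via R0 from link(a,d)
round 1: derive conn(c,a) via R0 from link(c,a)
round 1: derive conn(d,d) via R0 from link(d,d)
round 1: derive conn(d,g) via R0 from link(d,g)
round 1: derive conn(g,f) via R0 from link(g,f)
round 1: derive conn(a,g) via R2 from link(a,d), parent(d,g)
round 1: derive conn(a,h) via R2 from link(a,d), parent(d,h)
round 1: derive conn(c,e) via R2 from link(c,a), parent(a,e)
round 1: derive conn(d,b) via R2 from link(d,g), parent(g,b)
round 1: derive conn(d,h) via R2 from link(d,d), parent(d,h)
round 2: derive conn(a,b) via R1 from conn(a,d), conn(d,b)
round 2: derive conn(a,f) via R1 from conn(a,g), conn(g,f)
round 2: derive conn(c,d) via R1 from conn(c,a), conn(a,d)
round 2: derive conn(c,g) via R1 from conn(c,a), conn(a,g)
round 2: derive conn(c,h) via R1 from conn(c,a), conn(a,h)
round 2: derive conn(d,f) via R1 from conn(d,g), conn(g,f)
round 3: derive conn(c,b) via R1 from conn(c,a), conn(a,b)
round 3: derive conn(c,f) via R1 from conn(c,a), conn(a,f)

no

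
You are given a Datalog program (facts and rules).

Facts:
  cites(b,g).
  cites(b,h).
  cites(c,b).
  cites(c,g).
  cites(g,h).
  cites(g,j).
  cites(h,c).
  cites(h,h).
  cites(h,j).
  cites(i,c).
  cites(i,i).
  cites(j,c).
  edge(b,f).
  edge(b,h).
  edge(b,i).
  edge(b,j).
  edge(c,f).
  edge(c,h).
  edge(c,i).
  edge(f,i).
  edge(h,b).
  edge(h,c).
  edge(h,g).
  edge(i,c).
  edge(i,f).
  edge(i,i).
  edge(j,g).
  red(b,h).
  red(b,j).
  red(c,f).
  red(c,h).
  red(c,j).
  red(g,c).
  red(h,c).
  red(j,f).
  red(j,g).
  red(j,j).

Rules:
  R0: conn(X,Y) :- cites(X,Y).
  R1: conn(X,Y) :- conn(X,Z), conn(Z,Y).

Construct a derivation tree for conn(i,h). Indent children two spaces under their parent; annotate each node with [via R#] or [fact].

round 1: derive conn(b,g) via R0 from cites(b,g)
round 1: derive conn(b,h) via R0 from cites(b,h)
round 1: derive conn(c,b) via R0 from cites(c,b)
round 1: derive conn(c,g) via R0 from cites(c,g)
round 1: derive conn(g,h) via R0 from cites(g,h)
round 1: derive conn(g,j) via R0 from cites(g,j)
round 1: derive conn(h,c) via R0 from cites(h,c)
round 1: derive conn(h,h) via R0 from cites(h,h)
round 1: derive conn(h,j) via R0 from cites(h,j)
round 1: derive conn(i,c) via R0 from cites(i,c)
round 1: derive conn(i,i) via R0 from cites(i,i)
round 1: derive conn(j,c) via R0 from cites(j,c)
round 2: derive conn(b,c) via R1 from conn(b,h), conn(h,c)
round 2: derive conn(b,j) via R1 from conn(b,g), conn(g,j)
round 2: derive conn(c,h) via R1 from conn(c,b), conn(b,h)
round 2: derive conn(c,j) via R1 from conn(c,g), conn(g,j)
round 2: derive conn(g,c) via R1 from conn(g,h), conn(h,c)
round 2: derive conn(h,b) via R1 from conn(h,c), conn(c,b)
round 2: derive conn(h,g) via R1 from conn(h,c), conn(c,g)
round 2: derive conn(i,b) via R1 from conn(i,c), conn(c,b)
round 2: derive conn(i,g) via R1 from conn(i,c), conn(c,g)
round 2: derive conn(j,b) via R1 from conn(j,c), conn(c,b)
round 2: derive conn(j,g) via R1 from conn(j,c), conn(c,g)
round 3: derive conn(b,b) via R1 from conn(b,c), conn(c,b)
round 3: derive conn(c,c) via R1 from conn(c,b), conn(b,c)
round 3: derive conn(g,b) via R1 from conn(g,c), conn(c,b)
round 3: derive conn(g,g) via R1 from conn(g,c), conn(c,g)
round 3: derive conn(i,h) via R1 from conn(i,b), conn(b,h)
round 3: derive conn(i,j) via R1 from conn(i,b), conn(b,j)
round 3: derive conn(j,h) via R1 from conn(j,b), conn(b,h)
round 3: derive conn(j,j) via R1 from conn(j,b), conn(b,j)

conn(i,h)  [via R1]
  conn(i,b)  [via R1]
    conn(i,c)  [via R0]
      cites(i,c)  [fact]
    conn(c,b)  [via R0]
      cites(c,b)  [fact]
  conn(b,h)  [via R0]
    cites(b,h)  [fact]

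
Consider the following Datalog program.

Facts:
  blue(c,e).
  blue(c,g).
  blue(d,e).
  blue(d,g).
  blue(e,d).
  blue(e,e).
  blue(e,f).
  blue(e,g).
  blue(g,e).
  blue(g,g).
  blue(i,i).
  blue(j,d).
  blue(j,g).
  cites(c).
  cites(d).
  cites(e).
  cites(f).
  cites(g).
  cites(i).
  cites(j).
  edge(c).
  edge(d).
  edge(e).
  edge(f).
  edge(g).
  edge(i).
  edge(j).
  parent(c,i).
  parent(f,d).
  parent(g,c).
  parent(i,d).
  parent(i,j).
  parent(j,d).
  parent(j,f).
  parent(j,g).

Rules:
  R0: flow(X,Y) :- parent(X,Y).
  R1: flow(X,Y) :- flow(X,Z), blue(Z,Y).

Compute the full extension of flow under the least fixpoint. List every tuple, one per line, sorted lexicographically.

flow(c,i)
flow(f,d)
flow(f,e)
flow(f,f)
flow(f,g)
flow(g,c)
flow(g,d)
flow(g,e)
flow(g,f)
flow(g,g)
flow(i,d)
flow(i,e)
flow(i,f)
flow(i,g)
flow(i,j)
flow(j,d)
flow(j,e)
flow(j,f)
flow(j,g)

round 1: derive flow(c,i) via R0 from parent(c,i)
round 1: derive flow(f,d) via R0 from parent(f,d)
round 1: derive flow(g,c) via R0 from parent(g,c)
round 1: derive flow(i,d) via R0 from parent(i,d)
round 1: derive flow(i,j) via R0 from parent(i,j)
round 1: derive flow(j,d) via R0 from parent(j,d)
round 1: derive flow(j,f) via R0 from parent(j,f)
round 1: derive flow(j,g) via R0 from parent(j,g)
round 2: derive flow(f,e) via R1 from flow(f,d), blue(d,e)
round 2: derive flow(f,g) via R1 from flow(f,d), blue(d,g)
round 2: derive flow(g,e) via R1 from flow(g,c), blue(c,e)
round 2: derive flow(g,g) via R1 from flow(g,c), blue(c,g)
round 2: derive flow(i,e) via R1 from flow(i,d), blue(d,e)
round 2: derive flow(i,g) via R1 from flow(i,d), blue(d,g)
round 2: derive flow(j,e) via R1 from flow(j,d), blue(d,e)
round 3: derive flow(f,f) via R1 from flow(f,e), blue(e,f)
round 3: derive flow(g,d) via R1 from flow(g,e), blue(e,d)
round 3: derive flow(g,f) via R1 from flow(g,e), blue(e,f)
round 3: derive flow(i,f) via R1 from flow(i,e), blue(e,f)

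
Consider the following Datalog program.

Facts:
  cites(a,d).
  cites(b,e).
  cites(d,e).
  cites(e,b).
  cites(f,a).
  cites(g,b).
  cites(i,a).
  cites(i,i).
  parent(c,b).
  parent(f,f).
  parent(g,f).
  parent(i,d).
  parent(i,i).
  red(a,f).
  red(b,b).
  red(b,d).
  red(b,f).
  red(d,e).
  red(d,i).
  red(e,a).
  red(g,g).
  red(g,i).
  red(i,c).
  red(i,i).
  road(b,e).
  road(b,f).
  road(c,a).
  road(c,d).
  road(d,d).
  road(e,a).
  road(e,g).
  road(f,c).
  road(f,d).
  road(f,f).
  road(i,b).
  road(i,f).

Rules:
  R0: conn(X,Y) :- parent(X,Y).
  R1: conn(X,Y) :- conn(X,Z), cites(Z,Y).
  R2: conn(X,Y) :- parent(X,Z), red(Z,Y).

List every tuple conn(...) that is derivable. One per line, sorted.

conn(c,a)
conn(c,b)
conn(c,d)
conn(c,e)
conn(c,f)
conn(f,a)
conn(f,b)
conn(f,d)
conn(f,e)
conn(f,f)
conn(g,a)
conn(g,b)
conn(g,d)
conn(g,e)
conn(g,f)
conn(i,a)
conn(i,b)
conn(i,c)
conn(i,d)
conn(i,e)
conn(i,i)

round 1: derive conn(c,b) via R0 from parent(c,b)
round 1: derive conn(f,f) via R0 from parent(f,f)
round 1: derive conn(g,f) via R0 from parent(g,f)
round 1: derive conn(i,d) via R0 from parent(i,d)
round 1: derive conn(i,i) via R0 from parent(i,i)
round 1: derive conn(c,d) via R2 from parent(c,b), red(b,d)
round 1: derive conn(c,f) via R2 from parent(c,b), red(b,f)
round 1: derive conn(i,c) via R2 from parent(i,i), red(i,c)
round 1: derive conn(i,e) via R2 from parent(i,d), red(d,e)
round 2: derive conn(c,a) via R1 from conn(c,f), cites(f,a)
round 2: derive conn(c,e) via R1 from conn(c,b), cites(b,e)
round 2: derive conn(f,a) via R1 from conn(f,f), cites(f,a)
round 2: derive conn(g,a) via R1 from conn(g,f), cites(f,a)
round 2: derive conn(i,a) via R1 from conn(i,i), cites(i,a)
round 2: derive conn(i,b) via R1 from conn(i,e), cites(e,b)
round 3: derive conn(f,d) via R1 from conn(f,a), cites(a,d)
round 3: derive conn(g,d) via R1 from conn(g,a), cites(a,d)
round 4: derive conn(f,e) via R1 from conn(f,d), cites(d,e)
round 4: derive conn(g,e) via R1 from conn(g,d), cites(d,e)
round 5: derive conn(f,b) via R1 from conn(f,e), cites(e,b)
round 5: derive conn(g,b) via R1 from conn(g,e), cites(e,b)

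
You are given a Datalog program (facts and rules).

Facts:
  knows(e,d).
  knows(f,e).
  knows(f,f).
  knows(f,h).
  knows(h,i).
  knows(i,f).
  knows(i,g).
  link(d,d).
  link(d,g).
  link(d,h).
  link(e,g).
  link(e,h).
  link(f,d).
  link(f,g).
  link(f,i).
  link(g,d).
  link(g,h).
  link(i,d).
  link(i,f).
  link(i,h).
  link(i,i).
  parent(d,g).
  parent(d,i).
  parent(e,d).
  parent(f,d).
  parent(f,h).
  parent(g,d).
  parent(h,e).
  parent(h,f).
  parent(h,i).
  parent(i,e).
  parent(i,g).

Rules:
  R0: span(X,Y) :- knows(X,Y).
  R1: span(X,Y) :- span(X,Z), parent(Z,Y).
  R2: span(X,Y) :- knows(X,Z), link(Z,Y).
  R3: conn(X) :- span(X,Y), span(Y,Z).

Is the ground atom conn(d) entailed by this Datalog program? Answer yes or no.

no

round 1: derive span(e,d) via R0 from knows(e,d)
round 1: derive span(f,e) via R0 from knows(f,e)
round 1: derive span(f,f) via R0 from knows(f,f)
round 1: derive span(f,h) via R0 from knows(f,h)
round 1: derive span(h,i) via R0 from knows(h,i)
round 1: derive span(i,f) via R0 from knows(i,f)
round 1: derive span(i,g) via R0 from knows(i,g)
round 1: derive span(e,g) via R2 from knows(e,d), link(d,g)
round 1: derive span(e,h) via R2 from knows(e,d), link(d,h)
round 1: derive span(f,d) via R2 from knows(f,f), link(f,d)
round 1: derive span(f,g) via R2 from knows(f,e), link(e,g)
round 1: derive span(f,i) via R2 from knows(f,f), link(f,i)
round 1: derive span(h,d) via R2 from knows(h,i), link(i,d)
round 1: derive span(h,f) via R2 from knows(h,i), link(i,f)
round 1: derive span(h,h) via R2 from knows(h,i), link(i,h)
round 1: derive span(i,d) via R2 from knows(i,f), link(f,d)
round 1: derive span(i,h) via R2 from knows(i,g), link(g,h)
round 1: derive span(i,i) via R2 from knows(i,f), link(f,i)
round 2: derive span(e,e) via R1 from span(e,h), parent(h,e)
round 2: derive span(e,f) via R1 from span(e,h), parent(h,f)
round 2: derive span(e,i) via R1 from span(e,d), parent(d,i)
round 2: derive span(h,e) via R1 from span(h,h), parent(h,e)
round 2: derive span(h,g) via R1 from span(h,d), parent(d,g)
round 2: derive span(i,e) via R1 from span(i,h), parent(h,e)
round 2: derive conn(e) via R3 from span(e,h), span(h,d)
round 2: derive conn(f) via R3 from span(f,e), span(e,d)
round 2: derive conn(h) via R3 from span(h,f), span(f,d)
round 2: derive conn(i) via R3 from span(i,f), span(f,d)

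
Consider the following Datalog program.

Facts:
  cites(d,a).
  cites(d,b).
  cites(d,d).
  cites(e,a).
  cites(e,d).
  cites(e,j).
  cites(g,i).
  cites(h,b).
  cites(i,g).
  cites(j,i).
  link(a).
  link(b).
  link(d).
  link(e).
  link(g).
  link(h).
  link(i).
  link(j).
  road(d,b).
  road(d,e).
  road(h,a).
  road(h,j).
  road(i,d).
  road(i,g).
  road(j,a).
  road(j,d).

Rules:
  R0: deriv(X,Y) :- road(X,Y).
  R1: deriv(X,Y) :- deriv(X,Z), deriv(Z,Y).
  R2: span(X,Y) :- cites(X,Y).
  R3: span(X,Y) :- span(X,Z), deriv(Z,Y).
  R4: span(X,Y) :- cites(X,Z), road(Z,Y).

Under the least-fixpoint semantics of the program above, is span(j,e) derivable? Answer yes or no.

round 1: derive deriv(d,b) via R0 from road(d,b)
round 1: derive deriv(d,e) via R0 from road(d,e)
round 1: derive deriv(h,a) via R0 from road(h,a)
round 1: derive deriv(h,j) via R0 from road(h,j)
round 1: derive deriv(i,d) via R0 from road(i,d)
round 1: derive deriv(i,g) via R0 from road(i,g)
round 1: derive deriv(j,a) via R0 from road(j,a)
round 1: derive deriv(j,d) via R0 from road(j,d)
round 1: derive span(d,a) via R2 from cites(d,a)
round 1: derive span(d,b) via R2 from cites(d,b)
round 1: derive span(d,d) via R2 from cites(d,d)
round 1: derive span(e,a) via R2 from cites(e,a)
round 1: derive span(e,d) via R2 from cites(e,d)
round 1: derive span(e,j) via R2 from cites(e,j)
round 1: derive span(g,i) via R2 from cites(g,i)
round 1: derive span(h,b) via R2 from cites(h,b)
round 1: derive span(i,g) via R2 from cites(i,g)
round 1: derive span(j,i) via R2 from cites(j,i)
round 1: derive span(d,e) via R4 from cites(d,d), road(d,e)
round 1: derive span(e,b) via R4 from cites(e,d), road(d,b)
round 1: derive span(e,e) via R4 from cites(e,d), road(d,e)
round 1: derive span(g,d) via R4 from cites(g,i), road(i,d)
round 1: derive span(g,g) via R4 from cites(g,i), road(i,g)
round 1: derive span(j,d) via R4 from cites(j,i), road(i,d)
round 1: derive span(j,g) via R4 from cites(j,i), road(i,g)
round 2: derive deriv(h,d) via R1 from deriv(h,j), deriv(j,d)
round 2: derive deriv(i,b) via R1 from deriv(i,d), deriv(d,b)
round 2: derive deriv(i,e) via R1 from deriv(i,d), deriv(d,e)
round 2: derive deriv(j,b) via R1 from deriv(j,d), deriv(d,b)
round 2: derive deriv(j,e) via R1 from deriv(j,d), deriv(d,e)
round 2: derive span(g,b) via R3 from span(g,d), deriv(d,b)
round 2: derive span(g,e) via R3 from span(g,d), deriv(d,e)
round 2: derive span(j,b) via R3 from span(j,d), deriv(d,b)
round 2: derive span(j,e) via R3 from span(j,d), deriv(d,e)
round 3: derive deriv(h,b) via R1 from deriv(h,d), deriv(d,b)
round 3: derive deriv(h,e) via R1 from deriv(h,d), deriv(d,e)

yes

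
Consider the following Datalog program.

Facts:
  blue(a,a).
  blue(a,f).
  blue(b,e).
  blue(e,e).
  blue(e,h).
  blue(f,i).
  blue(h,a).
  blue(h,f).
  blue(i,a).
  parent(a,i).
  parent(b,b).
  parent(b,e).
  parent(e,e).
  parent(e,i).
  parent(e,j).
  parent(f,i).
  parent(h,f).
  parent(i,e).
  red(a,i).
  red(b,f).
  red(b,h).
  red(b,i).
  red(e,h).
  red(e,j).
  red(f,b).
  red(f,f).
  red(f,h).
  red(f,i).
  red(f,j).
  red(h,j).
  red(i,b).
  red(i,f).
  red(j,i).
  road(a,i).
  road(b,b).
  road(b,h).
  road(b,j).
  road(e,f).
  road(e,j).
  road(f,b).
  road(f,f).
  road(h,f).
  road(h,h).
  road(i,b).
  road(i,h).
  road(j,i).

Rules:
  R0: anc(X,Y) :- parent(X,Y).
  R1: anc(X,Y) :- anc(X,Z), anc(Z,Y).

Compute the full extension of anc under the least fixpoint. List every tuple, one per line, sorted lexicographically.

round 1: derive anc(a,i) via R0 from parent(a,i)
round 1: derive anc(b,b) via R0 from parent(b,b)
round 1: derive anc(b,e) via R0 from parent(b,e)
round 1: derive anc(e,e) via R0 from parent(e,e)
round 1: derive anc(e,i) via R0 from parent(e,i)
round 1: derive anc(e,j) via R0 from parent(e,j)
round 1: derive anc(f,i) via R0 from parent(f,i)
round 1: derive anc(h,f) via R0 from parent(h,f)
round 1: derive anc(i,e) via R0 from parent(i,e)
round 2: derive anc(a,e) via R1 from anc(a,i), anc(i,e)
round 2: derive anc(b,i) via R1 from anc(b,e), anc(e,i)
round 2: derive anc(b,j) via R1 from anc(b,e), anc(e,j)
round 2: derive anc(f,e) via R1 from anc(f,i), anc(i,e)
round 2: derive anc(h,i) via R1 from anc(h,f), anc(f,i)
round 2: derive anc(i,i) via R1 from anc(i,e), anc(e,i)
round 2: derive anc(i,j) via R1 from anc(i,e), anc(e,j)
round 3: derive anc(a,j) via R1 from anc(a,e), anc(e,j)
round 3: derive anc(f,j) via R1 from anc(f,e), anc(e,j)
round 3: derive anc(h,e) via R1 from anc(h,f), anc(f,e)
round 3: derive anc(h,j) via R1 from anc(h,i), anc(i,j)

anc(a,e)
anc(a,i)
anc(a,j)
anc(b,b)
anc(b,e)
anc(b,i)
anc(b,j)
anc(e,e)
anc(e,i)
anc(e,j)
anc(f,e)
anc(f,i)
anc(f,j)
anc(h,e)
anc(h,f)
anc(h,i)
anc(h,j)
anc(i,e)
anc(i,i)
anc(i,j)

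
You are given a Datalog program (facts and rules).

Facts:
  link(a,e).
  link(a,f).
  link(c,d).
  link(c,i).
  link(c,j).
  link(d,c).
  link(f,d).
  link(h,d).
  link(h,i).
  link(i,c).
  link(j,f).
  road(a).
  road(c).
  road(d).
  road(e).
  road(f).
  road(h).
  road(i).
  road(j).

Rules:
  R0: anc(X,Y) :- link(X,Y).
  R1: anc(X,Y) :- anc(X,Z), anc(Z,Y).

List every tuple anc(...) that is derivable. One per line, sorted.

round 1: derive anc(a,e) via R0 from link(a,e)
round 1: derive anc(a,f) via R0 from link(a,f)
round 1: derive anc(c,d) via R0 from link(c,d)
round 1: derive anc(c,i) via R0 from link(c,i)
round 1: derive anc(c,j) via R0 from link(c,j)
round 1: derive anc(d,c) via R0 from link(d,c)
round 1: derive anc(f,d) via R0 from link(f,d)
round 1: derive anc(h,d) via R0 from link(h,d)
round 1: derive anc(h,i) via R0 from link(h,i)
round 1: derive anc(i,c) via R0 from link(i,c)
round 1: derive anc(j,f) via R0 from link(j,f)
round 2: derive anc(a,d) via R1 from anc(a,f), anc(f,d)
round 2: derive anc(c,c) via R1 from anc(c,d), anc(d,c)
round 2: derive anc(c,f) via R1 from anc(c,j), anc(j,f)
round 2: derive anc(d,d) via R1 from anc(d,c), anc(c,d)
round 2: derive anc(d,i) via R1 from anc(d,c), anc(c,i)
round 2: derive anc(d,j) via R1 from anc(d,c), anc(c,j)
round 2: derive anc(f,c) via R1 from anc(f,d), anc(d,c)
round 2: derive anc(h,c) via R1 from anc(h,d), anc(d,c)
round 2: derive anc(i,d) via R1 from anc(i,c), anc(c,d)
round 2: derive anc(i,i) via R1 from anc(i,c), anc(c,i)
round 2: derive anc(i,j) via R1 from anc(i,c), anc(c,j)
round 2: derive anc(j,d) via R1 from anc(j,f), anc(f,d)
round 3: derive anc(a,c) via R1 from anc(a,d), anc(d,c)
round 3: derive anc(a,i) via R1 from anc(a,d), anc(d,i)
round 3: derive anc(a,j) via R1 from anc(a,d), anc(d,j)
round 3: derive anc(d,f) via R1 from anc(d,c), anc(c,f)
round 3: derive anc(f,f) via R1 from anc(f,c), anc(c,f)
round 3: derive anc(f,i) via R1 from anc(f,c), anc(c,i)
round 3: derive anc(f,j) via R1 from anc(f,c), anc(c,j)
round 3: derive anc(h,f) via R1 from anc(h,c), anc(c,f)
round 3: derive anc(h,j) via R1 from anc(h,c), anc(c,j)
round 3: derive anc(i,f) via R1 from anc(i,c), anc(c,f)
round 3: derive anc(j,c) via R1 from anc(j,d), anc(d,c)
round 3: derive anc(j,i) via R1 from anc(j,d), anc(d,i)
round 3: derive anc(j,j) via R1 from anc(j,d), anc(d,j)

anc(a,c)
anc(a,d)
anc(a,e)
anc(a,f)
anc(a,i)
anc(a,j)
anc(c,c)
anc(c,d)
anc(c,f)
anc(c,i)
anc(c,j)
anc(d,c)
anc(d,d)
anc(d,f)
anc(d,i)
anc(d,j)
anc(f,c)
anc(f,d)
anc(f,f)
anc(f,i)
anc(f,j)
anc(h,c)
anc(h,d)
anc(h,f)
anc(h,i)
anc(h,j)
anc(i,c)
anc(i,d)
anc(i,f)
anc(i,i)
anc(i,j)
anc(j,c)
anc(j,d)
anc(j,f)
anc(j,i)
anc(j,j)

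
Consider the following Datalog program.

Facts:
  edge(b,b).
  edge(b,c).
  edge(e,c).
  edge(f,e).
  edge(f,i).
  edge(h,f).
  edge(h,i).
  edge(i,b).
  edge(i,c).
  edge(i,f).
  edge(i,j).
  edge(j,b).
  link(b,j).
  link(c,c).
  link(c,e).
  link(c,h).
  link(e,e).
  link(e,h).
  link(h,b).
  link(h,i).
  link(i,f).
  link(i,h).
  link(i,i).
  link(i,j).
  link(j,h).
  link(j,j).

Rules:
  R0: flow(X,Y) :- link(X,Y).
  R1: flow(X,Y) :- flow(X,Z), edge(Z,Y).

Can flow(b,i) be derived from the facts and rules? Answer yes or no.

round 1: derive flow(b,j) via R0 from link(b,j)
round 1: derive flow(c,c) via R0 from link(c,c)
round 1: derive flow(c,e) via R0 from link(c,e)
round 1: derive flow(c,h) via R0 from link(c,h)
round 1: derive flow(e,e) via R0 from link(e,e)
round 1: derive flow(e,h) via R0 from link(e,h)
round 1: derive flow(h,b) via R0 from link(h,b)
round 1: derive flow(h,i) via R0 from link(h,i)
round 1: derive flow(i,f) via R0 from link(i,f)
round 1: derive flow(i,h) via R0 from link(i,h)
round 1: derive flow(i,i) via R0 from link(i,i)
round 1: derive flow(i,j) via R0 from link(i,j)
round 1: derive flow(j,h) via R0 from link(j,h)
round 1: derive flow(j,j) via R0 from link(j,j)
round 2: derive flow(b,b) via R1 from flow(b,j), edge(j,b)
round 2: derive flow(c,f) via R1 from flow(c,h), edge(h,f)
round 2: derive flow(c,i) via R1 from flow(c,h), edge(h,i)
round 2: derive flow(e,c) via R1 from flow(e,e), edge(e,c)
round 2: derive flow(e,f) via R1 from flow(e,h), edge(h,f)
round 2: derive flow(e,i) via R1 from flow(e,h), edge(h,i)
round 2: derive flow(h,c) via R1 from flow(h,b), edge(b,c)
round 2: derive flow(h,f) via R1 from flow(h,i), edge(i,f)
round 2: derive flow(h,j) via R1 from flow(h,i), edge(i,j)
round 2: derive flow(i,b) via R1 from flow(i,i), edge(i,b)
round 2: derive flow(i,c) via R1 from flow(i,i), edge(i,c)
round 2: derive flow(i,e) via R1 from flow(i,f), edge(f,e)
round 2: derive flow(j,b) via R1 from flow(j,j), edge(j,b)
round 2: derive flow(j,f) via R1 from flow(j,h), edge(h,f)
round 2: derive flow(j,i) via R1 from flow(j,h), edge(h,i)
round 3: derive flow(b,c) via R1 from flow(b,b), edge(b,c)
round 3: derive flow(c,b) via R1 from flow(c,i), edge(i,b)
round 3: derive flow(c,j) via R1 from flow(c,i), edge(i,j)
round 3: derive flow(e,b) via R1 from flow(e,i), edge(i,b)
round 3: derive flow(e,j) via R1 from flow(e,i), edge(i,j)
round 3: derive flow(h,e) via R1 from flow(h,f), edge(f,e)
round 3: derive flow(j,c) via R1 from flow(j,b), edge(b,c)
round 3: derive flow(j,e) via R1 from flow(j,f), edge(f,e)

no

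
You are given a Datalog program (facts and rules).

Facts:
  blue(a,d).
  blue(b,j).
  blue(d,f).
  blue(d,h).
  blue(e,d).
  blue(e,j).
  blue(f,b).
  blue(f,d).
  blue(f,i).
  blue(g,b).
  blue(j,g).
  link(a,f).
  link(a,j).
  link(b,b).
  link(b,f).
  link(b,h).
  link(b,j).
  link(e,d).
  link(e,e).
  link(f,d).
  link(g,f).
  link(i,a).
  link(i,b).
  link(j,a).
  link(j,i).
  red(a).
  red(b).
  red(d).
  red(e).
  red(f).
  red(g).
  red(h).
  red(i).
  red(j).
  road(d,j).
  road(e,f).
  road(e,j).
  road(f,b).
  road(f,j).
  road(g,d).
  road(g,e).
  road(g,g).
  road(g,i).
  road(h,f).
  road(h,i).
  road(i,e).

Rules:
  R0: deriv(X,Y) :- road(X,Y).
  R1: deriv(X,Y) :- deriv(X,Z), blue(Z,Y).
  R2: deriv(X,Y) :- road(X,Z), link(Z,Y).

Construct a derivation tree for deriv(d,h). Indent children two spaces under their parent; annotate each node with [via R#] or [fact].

deriv(d,h)  [via R1]
  deriv(d,d)  [via R1]
    deriv(d,a)  [via R2]
      road(d,j)  [fact]
      link(j,a)  [fact]
    blue(a,d)  [fact]
  blue(d,h)  [fact]

round 1: derive deriv(d,j) via R0 from road(d,j)
round 1: derive deriv(e,f) via R0 from road(e,f)
round 1: derive deriv(e,j) via R0 from road(e,j)
round 1: derive deriv(f,b) via R0 from road(f,b)
round 1: derive deriv(f,j) via R0 from road(f,j)
round 1: derive deriv(g,d) via R0 from road(g,d)
round 1: derive deriv(g,e) via R0 from road(g,e)
round 1: derive deriv(g,g) via R0 from road(g,g)
round 1: derive deriv(g,i) via R0 from road(g,i)
round 1: derive deriv(h,f) via R0 from road(h,f)
round 1: derive deriv(h,i) via R0 from road(h,i)
round 1: derive deriv(i,e) via R0 from road(i,e)
round 1: derive deriv(d,a) via R2 from road(d,j), link(j,a)
round 1: derive deriv(d,i) via R2 from road(d,j), link(j,i)
round 1: derive deriv(e,a) via R2 from road(e,j), link(j,a)
round 1: derive deriv(e,d) via R2 from road(e,f), link(f,d)
round 1: derive deriv(e,i) via R2 from road(e,j), link(j,i)
round 1: derive deriv(f,a) via R2 from road(f,j), link(j,a)
round 1: derive deriv(f,f) via R2 from road(f,b), link(b,f)
round 1: derive deriv(f,h) via R2 from road(f,b), link(b,h)
round 1: derive deriv(f,i) via R2 from road(f,j), link(j,i)
round 1: derive deriv(g,a) via R2 from road(g,i), link(i,a)
round 1: derive deriv(g,b) via R2 from road(g,i), link(i,b)
round 1: derive deriv(g,f) via R2 from road(g,g), link(g,f)
round 1: derive deriv(h,a) via R2 from road(h,i), link(i,a)
round 1: derive deriv(h,b) via R2 from road(h,i), link(i,b)
round 1: derive deriv(h,d) via R2 from road(h,f), link(f,d)
round 1: derive deriv(i,d) via R2 from road(i,e), link(e,d)
round 2: derive deriv(d,d) via R1 from deriv(d,a), blue(a,d)
round 2: derive deriv(d,g) via R1 from deriv(d,j), blue(j,g)
round 2: derive deriv(e,b) via R1 from deriv(e,f), blue(f,b)
round 2: derive deriv(e,g) via R1 from deriv(e,j), blue(j,g)
round 2: derive deriv(e,h) via R1 from deriv(e,d), blue(d,h)
round 2: derive deriv(f,d) via R1 from deriv(f,a), blue(a,d)
round 2: derive deriv(f,g) via R1 from deriv(f,j), blue(j,g)
round 2: derive deriv(g,h) via R1 from deriv(g,d), blue(d,h)
round 2: derive deriv(g,j) via R1 from deriv(g,b), blue(b,j)
round 2: derive deriv(h,h) via R1 from deriv(h,d), blue(d,h)
round 2: derive deriv(h,j) via R1 from deriv(h,b), blue(b,j)
round 2: derive deriv(i,f) via R1 from deriv(i,d), blue(d,f)
round 2: derive deriv(i,h) via R1 from deriv(i,d), blue(d,h)
round 2: derive deriv(i,j) via R1 from deriv(i,e), blue(e,j)
round 3: derive deriv(d,b) via R1 from deriv(d,g), blue(g,b)
round 3: derive deriv(d,f) via R1 from deriv(d,d), blue(d,f)
round 3: derive deriv(d,h) via R1 from deriv(d,d), blue(d,h)
round 3: derive deriv(h,g) via R1 from deriv(h,j), blue(j,g)
round 3: derive deriv(i,b) via R1 from deriv(i,f), blue(f,b)
round 3: derive deriv(i,g) via R1 from deriv(i,j), blue(j,g)
round 3: derive deriv(i,i) via R1 from deriv(i,f), blue(f,i)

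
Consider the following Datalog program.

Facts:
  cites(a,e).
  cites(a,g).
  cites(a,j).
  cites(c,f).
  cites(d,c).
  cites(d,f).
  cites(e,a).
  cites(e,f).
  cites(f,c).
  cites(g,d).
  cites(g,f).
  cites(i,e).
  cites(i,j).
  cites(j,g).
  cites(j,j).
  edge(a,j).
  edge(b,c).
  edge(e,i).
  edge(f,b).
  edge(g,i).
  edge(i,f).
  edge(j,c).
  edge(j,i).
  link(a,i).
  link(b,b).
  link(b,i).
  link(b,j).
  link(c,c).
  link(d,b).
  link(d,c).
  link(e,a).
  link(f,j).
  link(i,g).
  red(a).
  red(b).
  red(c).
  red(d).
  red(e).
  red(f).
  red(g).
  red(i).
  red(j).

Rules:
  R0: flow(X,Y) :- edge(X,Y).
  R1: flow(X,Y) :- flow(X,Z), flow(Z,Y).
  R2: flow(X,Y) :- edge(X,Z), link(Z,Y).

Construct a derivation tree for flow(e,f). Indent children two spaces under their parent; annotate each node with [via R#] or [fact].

flow(e,f)  [via R1]
  flow(e,i)  [via R0]
    edge(e,i)  [fact]
  flow(i,f)  [via R0]
    edge(i,f)  [fact]

round 1: derive flow(a,j) via R0 from edge(a,j)
round 1: derive flow(b,c) via R0 from edge(b,c)
round 1: derive flow(e,i) via R0 from edge(e,i)
round 1: derive flow(f,b) via R0 from edge(f,b)
round 1: derive flow(g,i) via R0 from edge(g,i)
round 1: derive flow(i,f) via R0 from edge(i,f)
round 1: derive flow(j,c) via R0 from edge(j,c)
round 1: derive flow(j,i) via R0 from edge(j,i)
round 1: derive flow(e,g) via R2 from edge(e,i), link(i,g)
round 1: derive flow(f,i) via R2 from edge(f,b), link(b,i)
round 1: derive flow(f,j) via R2 from edge(f,b), link(b,j)
round 1: derive flow(g,g) via R2 from edge(g,i), link(i,g)
round 1: derive flow(i,j) via R2 from edge(i,f), link(f,j)
round 1: derive flow(j,g) via R2 from edge(j,i), link(i,g)
round 2: derive flow(a,c) via R1 from flow(a,j), flow(j,c)
round 2: derive flow(a,g) via R1 from flow(a,j), flow(j,g)
round 2: derive flow(a,i) via R1 from flow(a,j), flow(j,i)
round 2: derive flow(e,f) via R1 from flow(e,i), flow(i,f)
round 2: derive flow(e,j) via R1 from flow(e,i), flow(i,j)
round 2: derive flow(f,c) via R1 from flow(f,b), flow(b,c)
round 2: derive flow(f,f) via R1 from flow(f,i), flow(i,f)
round 2: derive flow(f,g) via R1 from flow(f,j), flow(j,g)
round 2: derive flow(g,f) via R1 from flow(g,i), flow(i,f)
round 2: derive flow(g,j) via R1 from flow(g,i), flow(i,j)
round 2: derive flow(i,b) via R1 from flow(i,f), flow(f,b)
round 2: derive flow(i,c) via R1 from flow(i,j), flow(j,c)
round 2: derive flow(i,g) via R1 from flow(i,j), flow(j,g)
round 2: derive flow(i,i) via R1 from flow(i,f), flow(f,i)
round 2: derive flow(j,f) via R1 from flow(j,i), flow(i,f)
round 2: derive flow(j,j) via R1 from flow(j,i), flow(i,j)
round 3: derive flow(a,b) via R1 from flow(a,i), flow(i,b)
round 3: derive flow(a,f) via R1 from flow(a,g), flow(g,f)
round 3: derive flow(e,b) via R1 from flow(e,f), flow(f,b)
round 3: derive flow(e,c) via R1 from flow(e,f), flow(f,c)
round 3: derive flow(g,b) via R1 from flow(g,f), flow(f,b)
round 3: derive flow(g,c) via R1 from flow(g,f), flow(f,c)
round 3: derive flow(j,b) via R1 from flow(j,f), flow(f,b)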